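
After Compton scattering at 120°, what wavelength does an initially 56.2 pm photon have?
59.8395 pm

Using the Compton formula: λ' = λ + λ_C(1 − cos θ)

For θ = 120°, cos θ = -1/2 (exact) = -0.5000, so:
1 − cos 120° = 1 − (-1/2) = 1.5000

Δλ = λ_C × 1.5000 = 2.4263 × 1.5000 = 3.6395 pm

λ' = 56.2 + 3.6395 = 59.8395 pm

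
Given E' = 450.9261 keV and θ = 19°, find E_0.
473.7000 keV

Convert final energy to wavelength (hc ≈ 1239.842 keV·pm):
λ' = hc/E' = 1239.842 / 450.9261 = 2.7495 pm

Calculate the Compton shift:
Δλ = λ_C(1 - cos(19°))
Δλ = 2.4263 × (1 - cos(19°))
Δλ = 0.1322 pm

Initial wavelength:
λ = λ' - Δλ = 2.7495 - 0.1322 = 2.6174 pm

Initial energy:
E = hc/λ = 1239.842 / 2.6174 = 473.7000 keV

(Intermediate values are shown rounded; full precision is carried through to the final answer.)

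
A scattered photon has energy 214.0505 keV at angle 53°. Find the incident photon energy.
256.8999 keV

Convert final energy to wavelength (hc ≈ 1239.842 keV·pm):
λ' = hc/E' = 1239.842 / 214.0505 = 5.7923 pm

Calculate the Compton shift:
Δλ = λ_C(1 - cos(53°))
Δλ = 2.4263 × (1 - cos(53°))
Δλ = 0.9661 pm

Initial wavelength:
λ = λ' - Δλ = 5.7923 - 0.9661 = 4.8262 pm

Initial energy:
E = hc/λ = 1239.842 / 4.8262 = 256.8999 keV

(Intermediate values are shown rounded; full precision is carried through to the final answer.)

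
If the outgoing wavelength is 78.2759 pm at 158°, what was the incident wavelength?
73.6000 pm

From λ' = λ + Δλ, we have λ = λ' - Δλ

First calculate the Compton shift:
Δλ = λ_C(1 - cos θ)
Δλ = 2.4263 × (1 - cos(158°))
Δλ = 2.4263 × 1.9272
Δλ = 4.6759 pm

Initial wavelength:
λ = λ' - Δλ
λ = 78.2759 - 4.6759
λ = 73.6000 pm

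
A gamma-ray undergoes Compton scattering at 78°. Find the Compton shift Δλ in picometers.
1.9219 pm

Using the Compton scattering formula:
Δλ = λ_C(1 - cos θ)

where λ_C = h/(m_e·c) ≈ 2.4263 pm is the Compton wavelength of an electron.

For θ = 78°:
cos(78°) = 0.2079
1 - cos(78°) = 0.7921

Δλ = 2.4263 × 0.7921
Δλ = 1.9219 pm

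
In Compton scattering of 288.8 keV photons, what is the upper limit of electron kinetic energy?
153.2345 keV

Maximum energy transfer occurs at θ = 180° (backscattering).

Initial photon: E₀ = 288.8 keV → λ₀ = 4.2931 pm

Maximum Compton shift (at 180°):
Δλ_max = 2λ_C = 2 × 2.4263 = 4.8526 pm

Final wavelength:
λ' = 4.2931 + 4.8526 = 9.1457 pm

Minimum photon energy (maximum energy to electron):
E'_min = hc/λ' = 135.5655 keV

Maximum electron kinetic energy:
K_max = E₀ - E'_min = 288.8000 - 135.5655 = 153.2345 keV

(Intermediate values are shown rounded; full precision is carried through to the final answer.)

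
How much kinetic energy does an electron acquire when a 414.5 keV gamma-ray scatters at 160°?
253.4287 keV

By energy conservation: K_e = E_initial - E_final

First find the scattered photon energy:
Initial wavelength: λ = hc/E = 2.9912 pm
Compton shift: Δλ = λ_C(1 - cos(160°)) = 4.7063 pm
Final wavelength: λ' = 2.9912 + 4.7063 = 7.6975 pm
Final photon energy: E' = hc/λ' = 161.0713 keV

Electron kinetic energy:
K_e = E - E' = 414.5000 - 161.0713 = 253.4287 keV

(Intermediate values are shown rounded; full precision is carried through to the final answer.)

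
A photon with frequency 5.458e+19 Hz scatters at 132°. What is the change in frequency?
2.316e+19 Hz (decrease)

Convert frequency to wavelength (c = 299792458 m/s):
λ₀ = c/f₀ = 299792458/5.458e+19 = 5.4927163e-12 m = 5.4927 pm

Calculate Compton shift:
Δλ = λ_C(1 - cos(132°)) = 4.0498 pm

Final wavelength:
λ' = λ₀ + Δλ = 5.4927 + 4.0498 = 9.5425 pm

Final frequency:
f' = c/λ' = 299792458/9.5425450e-12 = 3.1416405e+19 Hz

Frequency shift (decrease):
Δf = f₀ - f' = 5.458e+19 - 3.1416405e+19 = 2.316e+19 Hz

(Intermediate values are shown rounded; full precision is carried through to the final answer.)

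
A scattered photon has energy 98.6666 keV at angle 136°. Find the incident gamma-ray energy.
147.7001 keV

Convert final energy to wavelength (hc ≈ 1239.842 keV·pm):
λ' = hc/E' = 1239.842 / 98.6666 = 12.5660 pm

Calculate the Compton shift:
Δλ = λ_C(1 - cos(136°))
Δλ = 2.4263 × (1 - cos(136°))
Δλ = 4.1717 pm

Initial wavelength:
λ = λ' - Δλ = 12.5660 - 4.1717 = 8.3943 pm

Initial energy:
E = hc/λ = 1239.842 / 8.3943 = 147.7001 keV

(Intermediate values are shown rounded; full precision is carried through to the final answer.)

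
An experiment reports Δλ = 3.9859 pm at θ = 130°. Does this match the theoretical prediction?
Yes, consistent

Calculate the expected shift for θ = 130°:

Δλ_expected = λ_C(1 - cos(130°))
Δλ_expected = 2.4263 × (1 - cos(130°))
Δλ_expected = 2.4263 × 1.6428
Δλ_expected = 3.9859 pm

Given shift: 3.9859 pm
Expected shift: 3.9859 pm
Difference: 0.0000 pm

The values match. This is consistent with Compton scattering at the stated angle.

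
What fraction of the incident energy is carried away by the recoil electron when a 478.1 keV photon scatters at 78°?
0.4256 (or 42.56%)

Calculate initial and final photon energies:

Initial: E₀ = 478.1 keV → λ₀ = 2.5933 pm
Compton shift: Δλ = 1.9219 pm
Final wavelength: λ' = 4.5151 pm
Final energy: E' = 274.5977 keV

Fractional energy loss:
(E₀ - E')/E₀ = (478.1000 - 274.5977)/478.1000
= 203.5023/478.1000
= 0.4256
= 42.56%

(Intermediate values are shown rounded; full precision is carried through to the final answer.)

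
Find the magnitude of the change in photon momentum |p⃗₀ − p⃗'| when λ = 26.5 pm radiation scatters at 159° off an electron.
4.5478e-23 kg·m/s

Photon momentum magnitude is p = h/λ.

Initial momentum:
p₀ = h/λ = 6.6261e-34/2.6500e-11 = 2.5004e-23 kg·m/s

After scattering:
λ' = λ + Δλ = 26.5 + 4.6915 = 31.1915 pm
p' = h/λ' = 6.6261e-34/3.1191e-11 = 2.1243e-23 kg·m/s

Momentum is a vector; the scattered photon's direction makes angle θ = 159° with the incident direction. The magnitude of the vector change Δp⃗ = p⃗₀ − p⃗' is found from the law of cosines:
|Δp⃗|² = p₀² + p'² − 2p₀p'cos θ
|Δp⃗|² = (2.5004e-23)² + (2.1243e-23)² − 2·2.5004e-23·2.1243e-23·cos(159°)
|Δp⃗| = 4.5478e-23 kg·m/s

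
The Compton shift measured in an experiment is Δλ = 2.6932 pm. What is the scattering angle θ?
96.32°

From the Compton formula Δλ = λ_C(1 - cos θ), we can solve for θ:

cos θ = 1 - Δλ/λ_C

Given:
- Δλ = 2.6932 pm
- λ_C = h/(m_e·c) ≈ 2.42631024 pm

cos θ = 1 - 2.6932/2.42631024
cos θ = 1 - 1.109998
cos θ = -0.109998

θ = arccos(-0.109998)
θ = 96.32°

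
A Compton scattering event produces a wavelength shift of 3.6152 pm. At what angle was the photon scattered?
119.34°

From the Compton formula Δλ = λ_C(1 - cos θ), we can solve for θ:

cos θ = 1 - Δλ/λ_C

Given:
- Δλ = 3.6152 pm
- λ_C = h/(m_e·c) ≈ 2.42631024 pm

cos θ = 1 - 3.6152/2.42631024
cos θ = 1 - 1.489999
cos θ = -0.489999

θ = arccos(-0.489999)
θ = 119.34°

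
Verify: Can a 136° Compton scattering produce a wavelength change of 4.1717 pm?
Yes, consistent

Calculate the expected shift for θ = 136°:

Δλ_expected = λ_C(1 - cos(136°))
Δλ_expected = 2.4263 × (1 - cos(136°))
Δλ_expected = 2.4263 × 1.7193
Δλ_expected = 4.1717 pm

Given shift: 4.1717 pm
Expected shift: 4.1717 pm
Difference: 0.0000 pm

The values match. This is consistent with Compton scattering at the stated angle.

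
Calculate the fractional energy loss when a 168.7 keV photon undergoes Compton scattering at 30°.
0.0424 (or 4.24%)

Calculate initial and final photon energies:

Initial: E₀ = 168.7 keV → λ₀ = 7.3494 pm
Compton shift: Δλ = 0.3251 pm
Final wavelength: λ' = 7.6745 pm
Final energy: E' = 161.5544 keV

Fractional energy loss:
(E₀ - E')/E₀ = (168.7000 - 161.5544)/168.7000
= 7.1456/168.7000
= 0.0424
= 4.24%

(Intermediate values are shown rounded; full precision is carried through to the final answer.)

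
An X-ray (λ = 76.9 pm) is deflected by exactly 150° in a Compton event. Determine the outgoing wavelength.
81.4276 pm

Using the Compton formula: λ' = λ + λ_C(1 − cos θ)

For θ = 150°, cos θ = -√3/2 (exact) ≈ -0.8660, so:
1 − cos 150° = 1 − (-√3/2) ≈ 1.8660

Δλ = λ_C × 1.8660 = 2.4263 × 1.8660 = 4.5276 pm

λ' = 76.9 + 4.5276 = 81.4276 pm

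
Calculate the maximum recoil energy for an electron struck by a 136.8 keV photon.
47.7040 keV

Maximum energy transfer occurs at θ = 180° (backscattering).

Initial photon: E₀ = 136.8 keV → λ₀ = 9.0632 pm

Maximum Compton shift (at 180°):
Δλ_max = 2λ_C = 2 × 2.4263 = 4.8526 pm

Final wavelength:
λ' = 9.0632 + 4.8526 = 13.9158 pm

Minimum photon energy (maximum energy to electron):
E'_min = hc/λ' = 89.0960 keV

Maximum electron kinetic energy:
K_max = E₀ - E'_min = 136.8000 - 89.0960 = 47.7040 keV

(Intermediate values are shown rounded; full precision is carried through to the final answer.)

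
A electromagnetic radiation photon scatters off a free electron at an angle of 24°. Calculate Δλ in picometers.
0.2098 pm

Using the Compton scattering formula:
Δλ = λ_C(1 - cos θ)

where λ_C = h/(m_e·c) ≈ 2.4263 pm is the Compton wavelength of an electron.

For θ = 24°:
cos(24°) = 0.9135
1 - cos(24°) = 0.0865

Δλ = 2.4263 × 0.0865
Δλ = 0.2098 pm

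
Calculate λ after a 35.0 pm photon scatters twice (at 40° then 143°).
39.9317 pm

Apply Compton shift twice:

First scattering at θ₁ = 40°:
Δλ₁ = λ_C(1 - cos(40°))
Δλ₁ = 2.4263 × 0.2340
Δλ₁ = 0.5676 pm

After first scattering:
λ₁ = 35.0 + 0.5676 = 35.5676 pm

Second scattering at θ₂ = 143°:
Δλ₂ = λ_C(1 - cos(143°))
Δλ₂ = 2.4263 × 1.7986
Δλ₂ = 4.3640 pm

Final wavelength:
λ₂ = 35.5676 + 4.3640 = 39.9317 pm

Total shift: Δλ_total = 0.5676 + 4.3640 = 4.9317 pm

(Intermediate values are shown rounded; full precision is carried through to the final answer.)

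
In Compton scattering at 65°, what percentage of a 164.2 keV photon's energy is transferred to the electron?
0.1565 (or 15.65%)

Calculate initial and final photon energies:

Initial: E₀ = 164.2 keV → λ₀ = 7.5508 pm
Compton shift: Δλ = 1.4009 pm
Final wavelength: λ' = 8.9517 pm
Final energy: E' = 138.5034 keV

Fractional energy loss:
(E₀ - E')/E₀ = (164.2000 - 138.5034)/164.2000
= 25.6966/164.2000
= 0.1565
= 15.65%

(Intermediate values are shown rounded; full precision is carried through to the final answer.)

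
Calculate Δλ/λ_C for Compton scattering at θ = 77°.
0.7750 λ_C

The Compton shift formula is:
Δλ = λ_C(1 - cos θ)

Dividing both sides by λ_C:
Δλ/λ_C = 1 - cos θ

For θ = 77°:
Δλ/λ_C = 1 - cos(77°)
Δλ/λ_C = 1 - 0.2250
Δλ/λ_C = 0.7750

This means the shift is 0.7750 × λ_C = 1.8805 pm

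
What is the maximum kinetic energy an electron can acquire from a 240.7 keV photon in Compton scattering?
116.7605 keV

Maximum energy transfer occurs at θ = 180° (backscattering).

Initial photon: E₀ = 240.7 keV → λ₀ = 5.1510 pm

Maximum Compton shift (at 180°):
Δλ_max = 2λ_C = 2 × 2.4263 = 4.8526 pm

Final wavelength:
λ' = 5.1510 + 4.8526 = 10.0036 pm

Minimum photon energy (maximum energy to electron):
E'_min = hc/λ' = 123.9395 keV

Maximum electron kinetic energy:
K_max = E₀ - E'_min = 240.7000 - 123.9395 = 116.7605 keV

(Intermediate values are shown rounded; full precision is carried through to the final answer.)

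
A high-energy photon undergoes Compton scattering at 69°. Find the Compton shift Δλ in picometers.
1.5568 pm

Using the Compton scattering formula:
Δλ = λ_C(1 - cos θ)

where λ_C = h/(m_e·c) ≈ 2.4263 pm is the Compton wavelength of an electron.

For θ = 69°:
cos(69°) = 0.3584
1 - cos(69°) = 0.6416

Δλ = 2.4263 × 0.6416
Δλ = 1.5568 pm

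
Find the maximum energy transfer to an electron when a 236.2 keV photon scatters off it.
113.4645 keV

Maximum energy transfer occurs at θ = 180° (backscattering).

Initial photon: E₀ = 236.2 keV → λ₀ = 5.2491 pm

Maximum Compton shift (at 180°):
Δλ_max = 2λ_C = 2 × 2.4263 = 4.8526 pm

Final wavelength:
λ' = 5.2491 + 4.8526 = 10.1017 pm

Minimum photon energy (maximum energy to electron):
E'_min = hc/λ' = 122.7355 keV

Maximum electron kinetic energy:
K_max = E₀ - E'_min = 236.2000 - 122.7355 = 113.4645 keV

(Intermediate values are shown rounded; full precision is carried through to the final answer.)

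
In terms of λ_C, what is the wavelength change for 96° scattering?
1.1045 λ_C

The Compton shift formula is:
Δλ = λ_C(1 - cos θ)

Dividing both sides by λ_C:
Δλ/λ_C = 1 - cos θ

For θ = 96°:
Δλ/λ_C = 1 - cos(96°)
Δλ/λ_C = 1 - -0.1045
Δλ/λ_C = 1.1045

This means the shift is 1.1045 × λ_C = 2.6799 pm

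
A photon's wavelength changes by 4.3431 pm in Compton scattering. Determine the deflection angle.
142.19°

From the Compton formula Δλ = λ_C(1 - cos θ), we can solve for θ:

cos θ = 1 - Δλ/λ_C

Given:
- Δλ = 4.3431 pm
- λ_C = h/(m_e·c) ≈ 2.42631024 pm

cos θ = 1 - 4.3431/2.42631024
cos θ = 1 - 1.790002
cos θ = -0.790002

θ = arccos(-0.790002)
θ = 142.19°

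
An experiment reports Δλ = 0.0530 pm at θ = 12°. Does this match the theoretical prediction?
Yes, consistent

Calculate the expected shift for θ = 12°:

Δλ_expected = λ_C(1 - cos(12°))
Δλ_expected = 2.4263 × (1 - cos(12°))
Δλ_expected = 2.4263 × 0.0219
Δλ_expected = 0.0530 pm

Given shift: 0.0530 pm
Expected shift: 0.0530 pm
Difference: 0.0000 pm

The values match. This is consistent with Compton scattering at the stated angle.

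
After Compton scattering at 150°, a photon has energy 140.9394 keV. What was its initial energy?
290.3999 keV

Convert final energy to wavelength (hc ≈ 1239.842 keV·pm):
λ' = hc/E' = 1239.842 / 140.9394 = 8.7970 pm

Calculate the Compton shift:
Δλ = λ_C(1 - cos(150°))
Δλ = 2.4263 × (1 - cos(150°))
Δλ = 4.5276 pm

Initial wavelength:
λ = λ' - Δλ = 8.7970 - 4.5276 = 4.2694 pm

Initial energy:
E = hc/λ = 1239.842 / 4.2694 = 290.3999 keV

(Intermediate values are shown rounded; full precision is carried through to the final answer.)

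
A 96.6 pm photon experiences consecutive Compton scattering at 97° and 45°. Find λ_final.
100.0327 pm

Apply Compton shift twice:

First scattering at θ₁ = 97°:
Δλ₁ = λ_C(1 - cos(97°))
Δλ₁ = 2.4263 × 1.1219
Δλ₁ = 2.7220 pm

After first scattering:
λ₁ = 96.6 + 2.7220 = 99.3220 pm

Second scattering at θ₂ = 45°:
Δλ₂ = λ_C(1 - cos(45°))
Δλ₂ = 2.4263 × 0.2929
Δλ₂ = 0.7106 pm

Final wavelength:
λ₂ = 99.3220 + 0.7106 = 100.0327 pm

Total shift: Δλ_total = 2.7220 + 0.7106 = 3.4327 pm

(Intermediate values are shown rounded; full precision is carried through to the final answer.)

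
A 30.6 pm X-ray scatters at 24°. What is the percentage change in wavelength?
0.6855%

Calculate the Compton shift:
Δλ = λ_C(1 - cos(24°))
Δλ = 2.4263 × (1 - cos(24°))
Δλ = 2.4263 × 0.0865
Δλ = 0.2098 pm

Percentage change:
(Δλ/λ₀) × 100 = (0.2098/30.6) × 100
= 0.6855%

(Intermediate values are shown rounded; full precision is carried through to the final answer.)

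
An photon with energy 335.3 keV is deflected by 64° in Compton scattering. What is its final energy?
245.0089 keV

First convert energy to wavelength:
λ = hc/E, with hc ≈ 1239.842 keV·pm (i.e. 1239.842 eV·nm)

For E = 335.3 keV = 335300 eV:
λ = 1239.842 keV·pm / 335.3 keV
λ = 3.6977 pm

Calculate the Compton shift:
Δλ = λ_C(1 - cos(64°)) = 2.4263 × 0.5616
Δλ = 1.3627 pm

Final wavelength:
λ' = 3.6977 + 1.3627 = 5.0604 pm

Final energy:
E' = hc/λ' = 1239.842 / 5.0604 = 245.0089 keV

(Intermediate values are shown rounded; full precision is carried through to the final answer.)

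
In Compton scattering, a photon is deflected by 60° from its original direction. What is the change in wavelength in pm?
1.2132 pm

Using the Compton scattering formula:
Δλ = λ_C(1 - cos θ)

where λ_C = h/(m_e·c) ≈ 2.4263 pm is the Compton wavelength of an electron.

For θ = 60°:
cos(60°) = 0.5000
1 - cos(60°) = 0.5000

Δλ = 2.4263 × 0.5000
Δλ = 1.2132 pm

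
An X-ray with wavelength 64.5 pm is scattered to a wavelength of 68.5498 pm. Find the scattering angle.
132.00°

First find the wavelength shift:
Δλ = λ' - λ = 68.5498 - 64.5 = 4.0498 pm

Using Δλ = λ_C(1 - cos θ), with λ_C = h/(m_e·c) ≈ 2.42631024 pm:
cos θ = 1 - Δλ/λ_C
cos θ = 1 - 4.0498/2.42631024
cos θ = -0.669119

θ = arccos(-0.669119)
θ = 132.00°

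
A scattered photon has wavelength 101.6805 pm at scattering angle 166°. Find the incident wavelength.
96.9000 pm

From λ' = λ + Δλ, we have λ = λ' - Δλ

First calculate the Compton shift:
Δλ = λ_C(1 - cos θ)
Δλ = 2.4263 × (1 - cos(166°))
Δλ = 2.4263 × 1.9703
Δλ = 4.7805 pm

Initial wavelength:
λ = λ' - Δλ
λ = 101.6805 - 4.7805
λ = 96.9000 pm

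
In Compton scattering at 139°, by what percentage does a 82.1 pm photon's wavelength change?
5.1857%

Calculate the Compton shift:
Δλ = λ_C(1 - cos(139°))
Δλ = 2.4263 × (1 - cos(139°))
Δλ = 2.4263 × 1.7547
Δλ = 4.2575 pm

Percentage change:
(Δλ/λ₀) × 100 = (4.2575/82.1) × 100
= 5.1857%

(Intermediate values are shown rounded; full precision is carried through to the final answer.)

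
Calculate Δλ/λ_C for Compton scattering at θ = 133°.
1.6820 λ_C

The Compton shift formula is:
Δλ = λ_C(1 - cos θ)

Dividing both sides by λ_C:
Δλ/λ_C = 1 - cos θ

For θ = 133°:
Δλ/λ_C = 1 - cos(133°)
Δλ/λ_C = 1 - -0.6820
Δλ/λ_C = 1.6820

This means the shift is 1.6820 × λ_C = 4.0810 pm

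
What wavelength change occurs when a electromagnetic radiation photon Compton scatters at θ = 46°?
0.7409 pm

Using the Compton scattering formula:
Δλ = λ_C(1 - cos θ)

where λ_C = h/(m_e·c) ≈ 2.4263 pm is the Compton wavelength of an electron.

For θ = 46°:
cos(46°) = 0.6947
1 - cos(46°) = 0.3053

Δλ = 2.4263 × 0.3053
Δλ = 0.7409 pm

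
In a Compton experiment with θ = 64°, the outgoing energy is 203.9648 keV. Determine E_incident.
262.9001 keV

Convert final energy to wavelength (hc ≈ 1239.842 keV·pm):
λ' = hc/E' = 1239.842 / 203.9648 = 6.0787 pm

Calculate the Compton shift:
Δλ = λ_C(1 - cos(64°))
Δλ = 2.4263 × (1 - cos(64°))
Δλ = 1.3627 pm

Initial wavelength:
λ = λ' - Δλ = 6.0787 - 1.3627 = 4.7160 pm

Initial energy:
E = hc/λ = 1239.842 / 4.7160 = 262.9001 keV

(Intermediate values are shown rounded; full precision is carried through to the final answer.)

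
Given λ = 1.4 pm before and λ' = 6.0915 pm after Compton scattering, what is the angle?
159.00°

First find the wavelength shift:
Δλ = λ' - λ = 6.0915 - 1.4 = 4.6915 pm

Using Δλ = λ_C(1 - cos θ), with λ_C = h/(m_e·c) ≈ 2.42631024 pm:
cos θ = 1 - Δλ/λ_C
cos θ = 1 - 4.6915/2.42631024
cos θ = -0.933594

θ = arccos(-0.933594)
θ = 159.00°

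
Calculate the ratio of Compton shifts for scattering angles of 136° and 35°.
136° produces the larger shift by a factor of 9.507

Calculate both shifts using Δλ = λ_C(1 - cos θ):

For θ₁ = 35°:
Δλ₁ = 2.4263 × (1 - cos(35°))
Δλ₁ = 2.4263 × 0.1808
Δλ₁ = 0.4388 pm

For θ₂ = 136°:
Δλ₂ = 2.4263 × (1 - cos(136°))
Δλ₂ = 2.4263 × 1.7193
Δλ₂ = 4.1717 pm

The 136° angle produces the larger shift.
Ratio: 4.1717/0.4388 = 9.507

(Intermediate values are shown rounded; full precision is carried through to the final answer.)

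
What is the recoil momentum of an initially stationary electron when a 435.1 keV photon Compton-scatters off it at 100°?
2.7747e-22 kg·m/s

The electron is initially at rest, so by conservation of momentum:
p⃗_e = p⃗₀ − p⃗'  (incident photon momentum minus scattered photon momentum)

Photon momentum magnitudes (p = h/λ = E/c):
λ₀ = hc/E₀ = 2.8496 pm → p₀ = h/λ₀ = 2.3253e-22 kg·m/s
Δλ = λ_C(1 − cos 100°) = 2.8476 pm
λ' = 5.6972 pm → p' = h/λ' = 1.1630e-22 kg·m/s

The scattered photon makes angle θ = 100° with the incident direction, so by the law of cosines:
|p⃗_e|² = p₀² + p'² − 2p₀p'cos θ
|p⃗_e|² = (2.3253e-22)² + (1.1630e-22)² − 2·2.3253e-22·1.1630e-22·cos(100°)
|p⃗_e| = 2.7747e-22 kg·m/s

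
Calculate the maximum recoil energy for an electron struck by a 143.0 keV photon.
51.3150 keV

Maximum energy transfer occurs at θ = 180° (backscattering).

Initial photon: E₀ = 143.0 keV → λ₀ = 8.6702 pm

Maximum Compton shift (at 180°):
Δλ_max = 2λ_C = 2 × 2.4263 = 4.8526 pm

Final wavelength:
λ' = 8.6702 + 4.8526 = 13.5228 pm

Minimum photon energy (maximum energy to electron):
E'_min = hc/λ' = 91.6850 keV

Maximum electron kinetic energy:
K_max = E₀ - E'_min = 143.0000 - 91.6850 = 51.3150 keV

(Intermediate values are shown rounded; full precision is carried through to the final answer.)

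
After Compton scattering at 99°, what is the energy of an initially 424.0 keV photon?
216.3764 keV

First convert energy to wavelength:
λ = hc/E, with hc ≈ 1239.842 keV·pm (i.e. 1239.842 eV·nm)

For E = 424.0 keV = 424000 eV:
λ = 1239.842 keV·pm / 424.0 keV
λ = 2.9242 pm

Calculate the Compton shift:
Δλ = λ_C(1 - cos(99°)) = 2.4263 × 1.1564
Δλ = 2.8059 pm

Final wavelength:
λ' = 2.9242 + 2.8059 = 5.7300 pm

Final energy:
E' = hc/λ' = 1239.842 / 5.7300 = 216.3764 keV

(Intermediate values are shown rounded; full precision is carried through to the final answer.)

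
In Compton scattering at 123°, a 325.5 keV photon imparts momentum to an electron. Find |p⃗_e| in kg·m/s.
2.3359e-22 kg·m/s

The electron is initially at rest, so by conservation of momentum:
p⃗_e = p⃗₀ − p⃗'  (incident photon momentum minus scattered photon momentum)

Photon momentum magnitudes (p = h/λ = E/c):
λ₀ = hc/E₀ = 3.8090 pm → p₀ = h/λ₀ = 1.7396e-22 kg·m/s
Δλ = λ_C(1 − cos 123°) = 3.7478 pm
λ' = 7.5568 pm → p' = h/λ' = 8.7683e-23 kg·m/s

The scattered photon makes angle θ = 123° with the incident direction, so by the law of cosines:
|p⃗_e|² = p₀² + p'² − 2p₀p'cos θ
|p⃗_e|² = (1.7396e-22)² + (8.7683e-23)² − 2·1.7396e-22·8.7683e-23·cos(123°)
|p⃗_e| = 2.3359e-22 kg·m/s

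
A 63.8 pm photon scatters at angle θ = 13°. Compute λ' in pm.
63.8622 pm

Using the Compton scattering formula:
λ' = λ + Δλ = λ + λ_C(1 - cos θ)

Given:
- Initial wavelength λ = 63.8 pm
- Scattering angle θ = 13°
- Compton wavelength λ_C ≈ 2.4263 pm

Calculate the shift:
Δλ = 2.4263 × (1 - cos(13°))
Δλ = 2.4263 × 0.0256
Δλ = 0.0622 pm

Final wavelength:
λ' = 63.8 + 0.0622 = 63.8622 pm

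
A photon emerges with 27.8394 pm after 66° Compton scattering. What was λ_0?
26.4000 pm

From λ' = λ + Δλ, we have λ = λ' - Δλ

First calculate the Compton shift:
Δλ = λ_C(1 - cos θ)
Δλ = 2.4263 × (1 - cos(66°))
Δλ = 2.4263 × 0.5933
Δλ = 1.4394 pm

Initial wavelength:
λ = λ' - Δλ
λ = 27.8394 - 1.4394
λ = 26.4000 pm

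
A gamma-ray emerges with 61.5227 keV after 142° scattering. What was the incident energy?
78.3999 keV

Convert final energy to wavelength (hc ≈ 1239.842 keV·pm):
λ' = hc/E' = 1239.842 / 61.5227 = 20.1526 pm

Calculate the Compton shift:
Δλ = λ_C(1 - cos(142°))
Δλ = 2.4263 × (1 - cos(142°))
Δλ = 4.3383 pm

Initial wavelength:
λ = λ' - Δλ = 20.1526 - 4.3383 = 15.8143 pm

Initial energy:
E = hc/λ = 1239.842 / 15.8143 = 78.3999 keV

(Intermediate values are shown rounded; full precision is carried through to the final answer.)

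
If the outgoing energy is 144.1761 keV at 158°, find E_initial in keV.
315.9999 keV

Convert final energy to wavelength (hc ≈ 1239.842 keV·pm):
λ' = hc/E' = 1239.842 / 144.1761 = 8.5995 pm

Calculate the Compton shift:
Δλ = λ_C(1 - cos(158°))
Δλ = 2.4263 × (1 - cos(158°))
Δλ = 4.6759 pm

Initial wavelength:
λ = λ' - Δλ = 8.5995 - 4.6759 = 3.9236 pm

Initial energy:
E = hc/λ = 1239.842 / 3.9236 = 315.9999 keV

(Intermediate values are shown rounded; full precision is carried through to the final answer.)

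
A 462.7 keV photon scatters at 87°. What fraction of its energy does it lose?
0.4618 (or 46.18%)

Calculate initial and final photon energies:

Initial: E₀ = 462.7 keV → λ₀ = 2.6796 pm
Compton shift: Δλ = 2.2993 pm
Final wavelength: λ' = 4.9789 pm
Final energy: E' = 249.0189 keV

Fractional energy loss:
(E₀ - E')/E₀ = (462.7000 - 249.0189)/462.7000
= 213.6811/462.7000
= 0.4618
= 46.18%

(Intermediate values are shown rounded; full precision is carried through to the final answer.)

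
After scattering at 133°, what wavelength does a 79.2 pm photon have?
83.2810 pm

Using the Compton scattering formula:
λ' = λ + Δλ = λ + λ_C(1 - cos θ)

Given:
- Initial wavelength λ = 79.2 pm
- Scattering angle θ = 133°
- Compton wavelength λ_C ≈ 2.4263 pm

Calculate the shift:
Δλ = 2.4263 × (1 - cos(133°))
Δλ = 2.4263 × 1.6820
Δλ = 4.0810 pm

Final wavelength:
λ' = 79.2 + 4.0810 = 83.2810 pm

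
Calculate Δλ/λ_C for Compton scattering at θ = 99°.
1.1564 λ_C

The Compton shift formula is:
Δλ = λ_C(1 - cos θ)

Dividing both sides by λ_C:
Δλ/λ_C = 1 - cos θ

For θ = 99°:
Δλ/λ_C = 1 - cos(99°)
Δλ/λ_C = 1 - -0.1564
Δλ/λ_C = 1.1564

This means the shift is 1.1564 × λ_C = 2.8059 pm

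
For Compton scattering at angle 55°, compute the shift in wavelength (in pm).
1.0346 pm

Using the Compton scattering formula:
Δλ = λ_C(1 - cos θ)

where λ_C = h/(m_e·c) ≈ 2.4263 pm is the Compton wavelength of an electron.

For θ = 55°:
cos(55°) = 0.5736
1 - cos(55°) = 0.4264

Δλ = 2.4263 × 0.4264
Δλ = 1.0346 pm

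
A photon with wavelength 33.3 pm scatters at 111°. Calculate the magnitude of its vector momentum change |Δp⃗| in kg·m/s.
3.1337e-23 kg·m/s

Photon momentum magnitude is p = h/λ.

Initial momentum:
p₀ = h/λ = 6.6261e-34/3.3300e-11 = 1.9898e-23 kg·m/s

After scattering:
λ' = λ + Δλ = 33.3 + 3.2958 = 36.5958 pm
p' = h/λ' = 6.6261e-34/3.6596e-11 = 1.8106e-23 kg·m/s

Momentum is a vector; the scattered photon's direction makes angle θ = 111° with the incident direction. The magnitude of the vector change Δp⃗ = p⃗₀ − p⃗' is found from the law of cosines:
|Δp⃗|² = p₀² + p'² − 2p₀p'cos θ
|Δp⃗|² = (1.9898e-23)² + (1.8106e-23)² − 2·1.9898e-23·1.8106e-23·cos(111°)
|Δp⃗| = 3.1337e-23 kg·m/s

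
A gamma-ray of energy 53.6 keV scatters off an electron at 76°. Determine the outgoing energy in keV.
49.6518 keV

First convert energy to wavelength:
λ = hc/E, with hc ≈ 1239.842 keV·pm (i.e. 1239.842 eV·nm)

For E = 53.6 keV = 53600 eV:
λ = 1239.842 keV·pm / 53.6 keV
λ = 23.1314 pm

Calculate the Compton shift:
Δλ = λ_C(1 - cos(76°)) = 2.4263 × 0.7581
Δλ = 1.8393 pm

Final wavelength:
λ' = 23.1314 + 1.8393 = 24.9707 pm

Final energy:
E' = hc/λ' = 1239.842 / 24.9707 = 49.6518 keV

(Intermediate values are shown rounded; full precision is carried through to the final answer.)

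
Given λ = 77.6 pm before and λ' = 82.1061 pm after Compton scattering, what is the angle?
149.00°

First find the wavelength shift:
Δλ = λ' - λ = 82.1061 - 77.6 = 4.5061 pm

Using Δλ = λ_C(1 - cos θ), with λ_C = h/(m_e·c) ≈ 2.42631024 pm:
cos θ = 1 - Δλ/λ_C
cos θ = 1 - 4.5061/2.42631024
cos θ = -0.857182

θ = arccos(-0.857182)
θ = 149.00°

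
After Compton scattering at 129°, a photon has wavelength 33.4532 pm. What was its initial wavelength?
29.5000 pm

From λ' = λ + Δλ, we have λ = λ' - Δλ

First calculate the Compton shift:
Δλ = λ_C(1 - cos θ)
Δλ = 2.4263 × (1 - cos(129°))
Δλ = 2.4263 × 1.6293
Δλ = 3.9532 pm

Initial wavelength:
λ = λ' - Δλ
λ = 33.4532 - 3.9532
λ = 29.5000 pm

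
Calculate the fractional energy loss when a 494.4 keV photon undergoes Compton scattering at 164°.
0.6549 (or 65.49%)

Calculate initial and final photon energies:

Initial: E₀ = 494.4 keV → λ₀ = 2.5078 pm
Compton shift: Δλ = 4.7586 pm
Final wavelength: λ' = 7.2664 pm
Final energy: E' = 170.6267 keV

Fractional energy loss:
(E₀ - E')/E₀ = (494.4000 - 170.6267)/494.4000
= 323.7733/494.4000
= 0.6549
= 65.49%

(Intermediate values are shown rounded; full precision is carried through to the final answer.)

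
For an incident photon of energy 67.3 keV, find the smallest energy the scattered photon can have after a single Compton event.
53.2687 keV (at θ = 180°)

The scattered photon has minimum energy when its wavelength is maximum, i.e., when the Compton shift Δλ = λ_C(1 − cos θ) is maximum. This occurs at θ = 180° (backscattering), giving Δλ_max = 2λ_C = 4.8526 pm.

Initial wavelength: λ₀ = hc/E₀ = 18.4226 pm
Maximum final wavelength: λ'_max = λ₀ + 2λ_C = 18.4226 + 4.8526 = 23.2752 pm
Minimum final energy: E'_min = hc/λ'_max = 53.2687 keV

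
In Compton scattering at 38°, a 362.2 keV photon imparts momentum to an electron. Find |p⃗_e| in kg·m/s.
1.2021e-22 kg·m/s

The electron is initially at rest, so by conservation of momentum:
p⃗_e = p⃗₀ − p⃗'  (incident photon momentum minus scattered photon momentum)

Photon momentum magnitudes (p = h/λ = E/c):
λ₀ = hc/E₀ = 3.4231 pm → p₀ = h/λ₀ = 1.9357e-22 kg·m/s
Δλ = λ_C(1 − cos 38°) = 0.5144 pm
λ' = 3.9374 pm → p' = h/λ' = 1.6828e-22 kg·m/s

The scattered photon makes angle θ = 38° with the incident direction, so by the law of cosines:
|p⃗_e|² = p₀² + p'² − 2p₀p'cos θ
|p⃗_e|² = (1.9357e-22)² + (1.6828e-22)² − 2·1.9357e-22·1.6828e-22·cos(38°)
|p⃗_e| = 1.2021e-22 kg·m/s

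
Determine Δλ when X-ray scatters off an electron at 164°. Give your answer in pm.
4.7586 pm

Using the Compton scattering formula:
Δλ = λ_C(1 - cos θ)

where λ_C = h/(m_e·c) ≈ 2.4263 pm is the Compton wavelength of an electron.

For θ = 164°:
cos(164°) = -0.9613
1 - cos(164°) = 1.9613

Δλ = 2.4263 × 1.9613
Δλ = 4.7586 pm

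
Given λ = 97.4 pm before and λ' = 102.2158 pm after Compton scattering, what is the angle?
170.01°

First find the wavelength shift:
Δλ = λ' - λ = 102.2158 - 97.4 = 4.8158 pm

Using Δλ = λ_C(1 - cos θ), with λ_C = h/(m_e·c) ≈ 2.42631024 pm:
cos θ = 1 - Δλ/λ_C
cos θ = 1 - 4.8158/2.42631024
cos θ = -0.984825

θ = arccos(-0.984825)
θ = 170.01°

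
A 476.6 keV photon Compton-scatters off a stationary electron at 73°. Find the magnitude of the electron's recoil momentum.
2.5606e-22 kg·m/s

The electron is initially at rest, so by conservation of momentum:
p⃗_e = p⃗₀ − p⃗'  (incident photon momentum minus scattered photon momentum)

Photon momentum magnitudes (p = h/λ = E/c):
λ₀ = hc/E₀ = 2.6014 pm → p₀ = h/λ₀ = 2.5471e-22 kg·m/s
Δλ = λ_C(1 − cos 73°) = 1.7169 pm
λ' = 4.3184 pm → p' = h/λ' = 1.5344e-22 kg·m/s

The scattered photon makes angle θ = 73° with the incident direction, so by the law of cosines:
|p⃗_e|² = p₀² + p'² − 2p₀p'cos θ
|p⃗_e|² = (2.5471e-22)² + (1.5344e-22)² − 2·2.5471e-22·1.5344e-22·cos(73°)
|p⃗_e| = 2.5606e-22 kg·m/s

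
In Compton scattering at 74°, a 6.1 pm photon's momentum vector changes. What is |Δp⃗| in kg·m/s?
1.1773e-22 kg·m/s

Photon momentum magnitude is p = h/λ.

Initial momentum:
p₀ = h/λ = 6.6261e-34/6.1000e-12 = 1.0862e-22 kg·m/s

After scattering:
λ' = λ + Δλ = 6.1 + 1.7575 = 7.8575 pm
p' = h/λ' = 6.6261e-34/7.8575e-12 = 8.4328e-23 kg·m/s

Momentum is a vector; the scattered photon's direction makes angle θ = 74° with the incident direction. The magnitude of the vector change Δp⃗ = p⃗₀ − p⃗' is found from the law of cosines:
|Δp⃗|² = p₀² + p'² − 2p₀p'cos θ
|Δp⃗|² = (1.0862e-22)² + (8.4328e-23)² − 2·1.0862e-22·8.4328e-23·cos(74°)
|Δp⃗| = 1.1773e-22 kg·m/s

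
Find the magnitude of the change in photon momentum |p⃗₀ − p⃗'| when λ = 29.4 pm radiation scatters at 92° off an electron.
3.1173e-23 kg·m/s

Photon momentum magnitude is p = h/λ.

Initial momentum:
p₀ = h/λ = 6.6261e-34/2.9400e-11 = 2.2538e-23 kg·m/s

After scattering:
λ' = λ + Δλ = 29.4 + 2.5110 = 31.9110 pm
p' = h/λ' = 6.6261e-34/3.1911e-11 = 2.0764e-23 kg·m/s

Momentum is a vector; the scattered photon's direction makes angle θ = 92° with the incident direction. The magnitude of the vector change Δp⃗ = p⃗₀ − p⃗' is found from the law of cosines:
|Δp⃗|² = p₀² + p'² − 2p₀p'cos θ
|Δp⃗|² = (2.2538e-23)² + (2.0764e-23)² − 2·2.2538e-23·2.0764e-23·cos(92°)
|Δp⃗| = 3.1173e-23 kg·m/s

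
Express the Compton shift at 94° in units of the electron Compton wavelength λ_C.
1.0698 λ_C

The Compton shift formula is:
Δλ = λ_C(1 - cos θ)

Dividing both sides by λ_C:
Δλ/λ_C = 1 - cos θ

For θ = 94°:
Δλ/λ_C = 1 - cos(94°)
Δλ/λ_C = 1 - -0.0698
Δλ/λ_C = 1.0698

This means the shift is 1.0698 × λ_C = 2.5956 pm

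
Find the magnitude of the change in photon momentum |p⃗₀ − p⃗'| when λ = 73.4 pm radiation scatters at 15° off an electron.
2.3553e-24 kg·m/s

Photon momentum magnitude is p = h/λ.

Initial momentum:
p₀ = h/λ = 6.6261e-34/7.3400e-11 = 9.0273e-24 kg·m/s

After scattering:
λ' = λ + Δλ = 73.4 + 0.0827 = 73.4827 pm
p' = h/λ' = 6.6261e-34/7.3483e-11 = 9.0172e-24 kg·m/s

Momentum is a vector; the scattered photon's direction makes angle θ = 15° with the incident direction. The magnitude of the vector change Δp⃗ = p⃗₀ − p⃗' is found from the law of cosines:
|Δp⃗|² = p₀² + p'² − 2p₀p'cos θ
|Δp⃗|² = (9.0273e-24)² + (9.0172e-24)² − 2·9.0273e-24·9.0172e-24·cos(15°)
|Δp⃗| = 2.3553e-24 kg·m/s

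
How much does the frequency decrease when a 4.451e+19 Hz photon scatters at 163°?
1.840e+19 Hz (decrease)

Convert frequency to wavelength (c = 299792458 m/s):
λ₀ = c/f₀ = 299792458/4.451e+19 = 6.7353956e-12 m = 6.7354 pm

Calculate Compton shift:
Δλ = λ_C(1 - cos(163°)) = 4.7466 pm

Final wavelength:
λ' = λ₀ + Δλ = 6.7354 + 4.7466 = 11.4820 pm

Final frequency:
f' = c/λ' = 299792458/1.1481998e-11 = 2.6109782e+19 Hz

Frequency shift (decrease):
Δf = f₀ - f' = 4.451e+19 - 2.6109782e+19 = 1.840e+19 Hz

(Intermediate values are shown rounded; full precision is carried through to the final answer.)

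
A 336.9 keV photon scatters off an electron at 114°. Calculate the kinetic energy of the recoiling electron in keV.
162.1101 keV

By energy conservation: K_e = E_initial - E_final

First find the scattered photon energy:
Initial wavelength: λ = hc/E = 3.6801 pm
Compton shift: Δλ = λ_C(1 - cos(114°)) = 3.4132 pm
Final wavelength: λ' = 3.6801 + 3.4132 = 7.0933 pm
Final photon energy: E' = hc/λ' = 174.7899 keV

Electron kinetic energy:
K_e = E - E' = 336.9000 - 174.7899 = 162.1101 keV

(Intermediate values are shown rounded; full precision is carried through to the final answer.)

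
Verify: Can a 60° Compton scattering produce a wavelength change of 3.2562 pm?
No, inconsistent

Calculate the expected shift for θ = 60°:

Δλ_expected = λ_C(1 - cos(60°))
Δλ_expected = 2.4263 × (1 - cos(60°))
Δλ_expected = 2.4263 × 0.5000
Δλ_expected = 1.2132 pm

Given shift: 3.2562 pm
Expected shift: 1.2132 pm
Difference: 2.0430 pm

The values do not match. The given shift corresponds to θ ≈ 110.0°, not 60°.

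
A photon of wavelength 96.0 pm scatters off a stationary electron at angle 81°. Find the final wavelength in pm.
98.0468 pm

Using the Compton scattering formula:
λ' = λ + Δλ = λ + λ_C(1 - cos θ)

Given:
- Initial wavelength λ = 96.0 pm
- Scattering angle θ = 81°
- Compton wavelength λ_C ≈ 2.4263 pm

Calculate the shift:
Δλ = 2.4263 × (1 - cos(81°))
Δλ = 2.4263 × 0.8436
Δλ = 2.0468 pm

Final wavelength:
λ' = 96.0 + 2.0468 = 98.0468 pm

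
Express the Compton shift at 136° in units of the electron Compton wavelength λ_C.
1.7193 λ_C

The Compton shift formula is:
Δλ = λ_C(1 - cos θ)

Dividing both sides by λ_C:
Δλ/λ_C = 1 - cos θ

For θ = 136°:
Δλ/λ_C = 1 - cos(136°)
Δλ/λ_C = 1 - -0.7193
Δλ/λ_C = 1.7193

This means the shift is 1.7193 × λ_C = 4.1717 pm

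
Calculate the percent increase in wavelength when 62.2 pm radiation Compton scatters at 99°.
4.5110%

Calculate the Compton shift:
Δλ = λ_C(1 - cos(99°))
Δλ = 2.4263 × (1 - cos(99°))
Δλ = 2.4263 × 1.1564
Δλ = 2.8059 pm

Percentage change:
(Δλ/λ₀) × 100 = (2.8059/62.2) × 100
= 4.5110%

(Intermediate values are shown rounded; full precision is carried through to the final answer.)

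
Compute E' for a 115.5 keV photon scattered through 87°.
95.1245 keV

First convert energy to wavelength:
λ = hc/E, with hc ≈ 1239.842 keV·pm (i.e. 1239.842 eV·nm)

For E = 115.5 keV = 115500 eV:
λ = 1239.842 keV·pm / 115.5 keV
λ = 10.7346 pm

Calculate the Compton shift:
Δλ = λ_C(1 - cos(87°)) = 2.4263 × 0.9477
Δλ = 2.2993 pm

Final wavelength:
λ' = 10.7346 + 2.2993 = 13.0339 pm

Final energy:
E' = hc/λ' = 1239.842 / 13.0339 = 95.1245 keV

(Intermediate values are shown rounded; full precision is carried through to the final answer.)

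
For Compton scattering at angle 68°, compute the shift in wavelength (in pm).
1.5174 pm

Using the Compton scattering formula:
Δλ = λ_C(1 - cos θ)

where λ_C = h/(m_e·c) ≈ 2.4263 pm is the Compton wavelength of an electron.

For θ = 68°:
cos(68°) = 0.3746
1 - cos(68°) = 0.6254

Δλ = 2.4263 × 0.6254
Δλ = 1.5174 pm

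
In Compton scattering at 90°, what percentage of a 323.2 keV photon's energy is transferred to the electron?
0.3874 (or 38.74%)

Calculate initial and final photon energies:

Initial: E₀ = 323.2 keV → λ₀ = 3.8361 pm
Compton shift: Δλ = 2.4263 pm
Final wavelength: λ' = 6.2625 pm
Final energy: E' = 197.9802 keV

Fractional energy loss:
(E₀ - E')/E₀ = (323.2000 - 197.9802)/323.2000
= 125.2198/323.2000
= 0.3874
= 38.74%

(Intermediate values are shown rounded; full precision is carried through to the final answer.)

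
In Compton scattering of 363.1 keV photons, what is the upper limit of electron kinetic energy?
213.1292 keV

Maximum energy transfer occurs at θ = 180° (backscattering).

Initial photon: E₀ = 363.1 keV → λ₀ = 3.4146 pm

Maximum Compton shift (at 180°):
Δλ_max = 2λ_C = 2 × 2.4263 = 4.8526 pm

Final wavelength:
λ' = 3.4146 + 4.8526 = 8.2672 pm

Minimum photon energy (maximum energy to electron):
E'_min = hc/λ' = 149.9708 keV

Maximum electron kinetic energy:
K_max = E₀ - E'_min = 363.1000 - 149.9708 = 213.1292 keV

(Intermediate values are shown rounded; full precision is carried through to the final answer.)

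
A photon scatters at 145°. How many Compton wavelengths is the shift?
1.8192 λ_C

The Compton shift formula is:
Δλ = λ_C(1 - cos θ)

Dividing both sides by λ_C:
Δλ/λ_C = 1 - cos θ

For θ = 145°:
Δλ/λ_C = 1 - cos(145°)
Δλ/λ_C = 1 - -0.8192
Δλ/λ_C = 1.8192

This means the shift is 1.8192 × λ_C = 4.4138 pm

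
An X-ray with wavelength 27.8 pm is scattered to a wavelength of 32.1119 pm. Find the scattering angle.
141.00°

First find the wavelength shift:
Δλ = λ' - λ = 32.1119 - 27.8 = 4.3119 pm

Using Δλ = λ_C(1 - cos θ), with λ_C = h/(m_e·c) ≈ 2.42631024 pm:
cos θ = 1 - Δλ/λ_C
cos θ = 1 - 4.3119/2.42631024
cos θ = -0.777143

θ = arccos(-0.777143)
θ = 141.00°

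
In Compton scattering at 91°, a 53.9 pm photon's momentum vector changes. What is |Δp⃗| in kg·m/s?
1.7157e-23 kg·m/s

Photon momentum magnitude is p = h/λ.

Initial momentum:
p₀ = h/λ = 6.6261e-34/5.3900e-11 = 1.2293e-23 kg·m/s

After scattering:
λ' = λ + Δλ = 53.9 + 2.4687 = 56.3687 pm
p' = h/λ' = 6.6261e-34/5.6369e-11 = 1.1755e-23 kg·m/s

Momentum is a vector; the scattered photon's direction makes angle θ = 91° with the incident direction. The magnitude of the vector change Δp⃗ = p⃗₀ − p⃗' is found from the law of cosines:
|Δp⃗|² = p₀² + p'² − 2p₀p'cos θ
|Δp⃗|² = (1.2293e-23)² + (1.1755e-23)² − 2·1.2293e-23·1.1755e-23·cos(91°)
|Δp⃗| = 1.7157e-23 kg·m/s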